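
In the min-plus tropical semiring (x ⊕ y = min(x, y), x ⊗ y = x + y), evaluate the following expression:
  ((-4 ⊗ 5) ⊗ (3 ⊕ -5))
((-4 ⊗ 5) ⊗ (3 ⊕ -5)) = -4

Expand innermost to outermost. Recall ⊕ takes the minimum of its arguments and ⊗ takes their sum. Working out the expression ((-4 ⊗ 5) ⊗ (3 ⊕ -5)) gives -4.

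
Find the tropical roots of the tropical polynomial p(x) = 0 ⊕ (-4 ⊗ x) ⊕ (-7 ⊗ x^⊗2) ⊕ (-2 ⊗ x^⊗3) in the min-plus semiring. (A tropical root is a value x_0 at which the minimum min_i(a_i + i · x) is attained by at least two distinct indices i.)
Roots: {-5, 3, 4}

Each tropical root is a break point of the lower envelope of the lines y = a_i + i · x (there are 4 lines, with slopes 0, 1, ..., 3). Only the lines that attain the minimum somewhere contribute to roots; other lines are dominated. Here the surviving (envelope) indices are i = 3, i = 2, i = 1, i = 0.
Intersections between consecutive envelope lines give the roots: for adjacent envelope indices i < j the intersection is x = (a_i − a_j) / (j − i). Reading off the sorted break points: {-5, 3, 4}.
Verification: at each break x_0, at least two indices attain the minimum of min_i(a_i + i · x_0).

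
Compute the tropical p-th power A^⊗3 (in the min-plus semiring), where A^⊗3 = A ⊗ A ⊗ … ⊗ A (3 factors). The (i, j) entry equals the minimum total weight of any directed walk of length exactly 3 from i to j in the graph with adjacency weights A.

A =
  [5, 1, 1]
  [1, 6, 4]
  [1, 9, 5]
A^⊗3 =
  [6, 3, 3]
  [3, 6, 6]
  [3, 7, 6]

Each entry (A^⊗3)_ij equals the minimum over all length-3 walks i = v_0 → v_1 → … → v_3 = j of Σ_t A[v_t][v_{t+1}]. For example, for (i, j) = (0, 2) we minimise over 9 possible intermediate vertex sequences; the minimum is 3, attained along the walk 0 → 1 → 0 → 2.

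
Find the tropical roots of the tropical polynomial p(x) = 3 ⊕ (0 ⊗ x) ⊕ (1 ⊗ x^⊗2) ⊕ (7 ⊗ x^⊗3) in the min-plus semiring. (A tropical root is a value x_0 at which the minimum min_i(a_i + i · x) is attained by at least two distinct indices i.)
Roots: {-6, -1, 3}

Each tropical root is a break point of the lower envelope of the lines y = a_i + i · x (there are 4 lines, with slopes 0, 1, ..., 3). Only the lines that attain the minimum somewhere contribute to roots; other lines are dominated. Here the surviving (envelope) indices are i = 3, i = 2, i = 1, i = 0.
Intersections between consecutive envelope lines give the roots: for adjacent envelope indices i < j the intersection is x = (a_i − a_j) / (j − i). Reading off the sorted break points: {-6, -1, 3}.
Verification: at each break x_0, at least two indices attain the minimum of min_i(a_i + i · x_0).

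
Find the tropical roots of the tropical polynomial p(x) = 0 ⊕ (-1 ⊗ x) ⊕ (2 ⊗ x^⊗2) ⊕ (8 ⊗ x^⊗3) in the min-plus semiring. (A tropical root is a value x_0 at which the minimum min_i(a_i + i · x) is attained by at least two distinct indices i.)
Roots: {-6, -3, 1}

Each tropical root is a break point of the lower envelope of the lines y = a_i + i · x (there are 4 lines, with slopes 0, 1, ..., 3). Only the lines that attain the minimum somewhere contribute to roots; other lines are dominated. Here the surviving (envelope) indices are i = 3, i = 2, i = 1, i = 0.
Intersections between consecutive envelope lines give the roots: for adjacent envelope indices i < j the intersection is x = (a_i − a_j) / (j − i). Reading off the sorted break points: {-6, -3, 1}.
Verification: at each break x_0, at least two indices attain the minimum of min_i(a_i + i · x_0).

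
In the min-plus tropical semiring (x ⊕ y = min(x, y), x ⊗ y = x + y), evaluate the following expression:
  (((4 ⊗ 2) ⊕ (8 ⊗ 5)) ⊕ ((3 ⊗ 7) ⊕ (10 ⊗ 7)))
(((4 ⊗ 2) ⊕ (8 ⊗ 5)) ⊕ ((3 ⊗ 7) ⊕ (10 ⊗ 7))) = 6

Expand innermost to outermost. Recall ⊕ takes the minimum of its arguments and ⊗ takes their sum. Working out the expression (((4 ⊗ 2) ⊕ (8 ⊗ 5)) ⊕ ((3 ⊗ 7) ⊕ (10 ⊗ 7))) gives 6.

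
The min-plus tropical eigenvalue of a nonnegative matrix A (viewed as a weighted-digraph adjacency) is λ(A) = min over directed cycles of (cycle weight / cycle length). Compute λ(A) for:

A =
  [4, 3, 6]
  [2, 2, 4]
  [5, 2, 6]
λ(A) = 2

Enumerate directed cycles and compute their means (weight / length). Sample:
  cycle 0 → 0: weight = 4, length = 1, mean = 4/1 ≈ 4.000
  cycle 1 → 1: weight = 2, length = 1, mean = 2/1 ≈ 2.000
  cycle 2 → 2: weight = 6, length = 1, mean = 6/1 ≈ 6.000
  cycle 0 → 1 → 0: weight = 5, length = 2, mean = 5/2 ≈ 2.500
  cycle 0 → 2 → 0: weight = 11, length = 2, mean = 11/2 ≈ 5.500
  cycle 1 → 0 → 1: weight = 5, length = 2, mean = 5/2 ≈ 2.500
Minimum mean = 2.000, attained e.g. along the cycle 1 → 1 with weight 2 and length 1. So λ(A) = 2/1 = 2.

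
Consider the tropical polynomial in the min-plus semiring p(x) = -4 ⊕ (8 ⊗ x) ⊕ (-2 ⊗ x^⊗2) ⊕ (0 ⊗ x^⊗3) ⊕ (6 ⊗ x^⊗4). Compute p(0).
p(0) = -4

A tropical monomial a ⊗ x^⊗i evaluates to a + i · x. Evaluating each term at x = 0:
  Term 0 contributes -4 + 0 · 0 = -4
  Term 1 contributes 8 + 1 · 0 = 8
  Term 2 contributes -2 + 2 · 0 = -2
  Term 3 contributes 0 + 3 · 0 = 0
  Term 4 contributes 6 + 4 · 0 = 6
p(0) = ⊕ of these = min[-4, 8, -2, 0, 6] = -4.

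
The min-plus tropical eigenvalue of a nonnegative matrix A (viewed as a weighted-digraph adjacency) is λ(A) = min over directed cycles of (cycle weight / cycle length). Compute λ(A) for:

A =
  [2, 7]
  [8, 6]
λ(A) = 2

Enumerate directed cycles and compute their means (weight / length). Sample:
  cycle 0 → 0: weight = 2, length = 1, mean = 2/1 ≈ 2.000
  cycle 1 → 1: weight = 6, length = 1, mean = 6/1 ≈ 6.000
  cycle 0 → 1 → 0: weight = 15, length = 2, mean = 15/2 ≈ 7.500
  cycle 1 → 0 → 1: weight = 15, length = 2, mean = 15/2 ≈ 7.500
Minimum mean = 2.000, attained e.g. along the cycle 0 → 0 with weight 2 and length 1. So λ(A) = 2/1 = 2.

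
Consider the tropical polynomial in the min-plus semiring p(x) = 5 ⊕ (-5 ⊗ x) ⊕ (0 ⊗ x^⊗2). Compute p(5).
p(5) = 0

A tropical monomial a ⊗ x^⊗i evaluates to a + i · x. Evaluating each term at x = 5:
  Term 0 contributes 5 + 0 · 5 = 5
  Term 1 contributes -5 + 1 · 5 = 0
  Term 2 contributes 0 + 2 · 5 = 10
p(5) = ⊕ of these = min[5, 0, 10] = 0.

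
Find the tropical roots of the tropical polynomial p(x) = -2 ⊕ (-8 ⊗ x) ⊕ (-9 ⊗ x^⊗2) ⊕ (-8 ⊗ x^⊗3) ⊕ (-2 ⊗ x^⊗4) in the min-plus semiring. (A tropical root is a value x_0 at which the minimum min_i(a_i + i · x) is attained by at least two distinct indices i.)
Roots: {-6, -1, 1, 6}

Each tropical root is a break point of the lower envelope of the lines y = a_i + i · x (there are 5 lines, with slopes 0, 1, ..., 4). Only the lines that attain the minimum somewhere contribute to roots; other lines are dominated. Here the surviving (envelope) indices are i = 4, i = 3, i = 2, i = 1, i = 0.
Intersections between consecutive envelope lines give the roots: for adjacent envelope indices i < j the intersection is x = (a_i − a_j) / (j − i). Reading off the sorted break points: {-6, -1, 1, 6}.
Verification: at each break x_0, at least two indices attain the minimum of min_i(a_i + i · x_0).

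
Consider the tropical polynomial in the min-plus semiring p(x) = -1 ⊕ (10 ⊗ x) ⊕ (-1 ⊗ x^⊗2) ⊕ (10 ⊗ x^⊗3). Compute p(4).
p(4) = -1

A tropical monomial a ⊗ x^⊗i evaluates to a + i · x. Evaluating each term at x = 4:
  Term 0 contributes -1 + 0 · 4 = -1
  Term 1 contributes 10 + 1 · 4 = 14
  Term 2 contributes -1 + 2 · 4 = 7
  Term 3 contributes 10 + 3 · 4 = 22
p(4) = ⊕ of these = min[-1, 14, 7, 22] = -1.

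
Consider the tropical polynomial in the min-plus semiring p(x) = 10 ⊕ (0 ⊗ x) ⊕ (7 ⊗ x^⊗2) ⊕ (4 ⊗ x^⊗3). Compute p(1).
p(1) = 1

A tropical monomial a ⊗ x^⊗i evaluates to a + i · x. Evaluating each term at x = 1:
  Term 0 contributes 10 + 0 · 1 = 10
  Term 1 contributes 0 + 1 · 1 = 1
  Term 2 contributes 7 + 2 · 1 = 9
  Term 3 contributes 4 + 3 · 1 = 7
p(1) = ⊕ of these = min[10, 1, 9, 7] = 1.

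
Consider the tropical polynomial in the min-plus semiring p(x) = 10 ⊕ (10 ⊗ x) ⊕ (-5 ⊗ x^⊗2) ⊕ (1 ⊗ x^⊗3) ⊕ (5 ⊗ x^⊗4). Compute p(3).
p(3) = 1

A tropical monomial a ⊗ x^⊗i evaluates to a + i · x. Evaluating each term at x = 3:
  Term 0 contributes 10 + 0 · 3 = 10
  Term 1 contributes 10 + 1 · 3 = 13
  Term 2 contributes -5 + 2 · 3 = 1
  Term 3 contributes 1 + 3 · 3 = 10
  Term 4 contributes 5 + 4 · 3 = 17
p(3) = ⊕ of these = min[10, 13, 1, 10, 17] = 1.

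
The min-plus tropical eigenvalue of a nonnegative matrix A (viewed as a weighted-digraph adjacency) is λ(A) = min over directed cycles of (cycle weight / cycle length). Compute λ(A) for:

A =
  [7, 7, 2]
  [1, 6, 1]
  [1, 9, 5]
λ(A) = 3/2

Enumerate directed cycles and compute their means (weight / length). Sample:
  cycle 0 → 0: weight = 7, length = 1, mean = 7/1 ≈ 7.000
  cycle 1 → 1: weight = 6, length = 1, mean = 6/1 ≈ 6.000
  cycle 2 → 2: weight = 5, length = 1, mean = 5/1 ≈ 5.000
  cycle 0 → 1 → 0: weight = 8, length = 2, mean = 8/2 ≈ 4.000
  cycle 0 → 2 → 0: weight = 3, length = 2, mean = 3/2 ≈ 1.500
  cycle 1 → 0 → 1: weight = 8, length = 2, mean = 8/2 ≈ 4.000
Minimum mean = 1.500, attained e.g. along the cycle 0 → 2 → 0 with weight 3 and length 2. So λ(A) = 3/2 = 3/2.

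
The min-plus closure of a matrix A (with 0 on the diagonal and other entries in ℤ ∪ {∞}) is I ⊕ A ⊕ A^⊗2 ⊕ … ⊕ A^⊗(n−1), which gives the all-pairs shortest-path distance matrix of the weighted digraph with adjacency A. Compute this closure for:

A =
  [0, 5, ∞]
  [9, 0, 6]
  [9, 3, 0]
Closure =
  [0, 5, 11]
  [9, 0, 6]
  [9, 3, 0]

This is the Floyd-Warshall all-pairs shortest-path computation. For each intermediate vertex k = 0, 1, …, 2, update dist[i][j] ← min(dist[i][j], dist[i][k] + dist[k][j]). The final matrix gives, for each (i, j), the minimum total weight of any directed path from i to j (possibly empty when i = j).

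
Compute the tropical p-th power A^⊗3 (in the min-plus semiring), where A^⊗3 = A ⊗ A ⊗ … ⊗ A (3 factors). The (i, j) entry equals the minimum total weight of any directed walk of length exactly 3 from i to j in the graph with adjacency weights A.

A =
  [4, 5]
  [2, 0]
A^⊗3 =
  [7, 5]
  [2, 0]

Each entry (A^⊗3)_ij equals the minimum over all length-3 walks i = v_0 → v_1 → … → v_3 = j of Σ_t A[v_t][v_{t+1}]. For example, for (i, j) = (0, 1) we minimise over 4 possible intermediate vertex sequences; the minimum is 5, attained along the walk 0 → 1 → 1 → 1.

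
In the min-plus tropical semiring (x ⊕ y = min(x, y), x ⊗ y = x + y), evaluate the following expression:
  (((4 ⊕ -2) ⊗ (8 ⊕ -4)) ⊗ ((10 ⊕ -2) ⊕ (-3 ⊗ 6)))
(((4 ⊕ -2) ⊗ (8 ⊕ -4)) ⊗ ((10 ⊕ -2) ⊕ (-3 ⊗ 6))) = -8

Expand innermost to outermost. Recall ⊕ takes the minimum of its arguments and ⊗ takes their sum. Working out the expression (((4 ⊕ -2) ⊗ (8 ⊕ -4)) ⊗ ((10 ⊕ -2) ⊕ (-3 ⊗ 6))) gives -8.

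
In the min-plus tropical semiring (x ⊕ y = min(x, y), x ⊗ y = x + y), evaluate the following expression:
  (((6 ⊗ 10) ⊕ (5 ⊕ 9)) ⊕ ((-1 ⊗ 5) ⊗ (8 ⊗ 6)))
(((6 ⊗ 10) ⊕ (5 ⊕ 9)) ⊕ ((-1 ⊗ 5) ⊗ (8 ⊗ 6))) = 5

Expand innermost to outermost. Recall ⊕ takes the minimum of its arguments and ⊗ takes their sum. Working out the expression (((6 ⊗ 10) ⊕ (5 ⊕ 9)) ⊕ ((-1 ⊗ 5) ⊗ (8 ⊗ 6))) gives 5.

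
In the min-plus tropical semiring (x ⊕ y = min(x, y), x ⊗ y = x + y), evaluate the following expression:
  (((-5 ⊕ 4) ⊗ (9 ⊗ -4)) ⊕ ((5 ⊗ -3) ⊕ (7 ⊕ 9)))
(((-5 ⊕ 4) ⊗ (9 ⊗ -4)) ⊕ ((5 ⊗ -3) ⊕ (7 ⊕ 9))) = 0

Expand innermost to outermost. Recall ⊕ takes the minimum of its arguments and ⊗ takes their sum. Working out the expression (((-5 ⊕ 4) ⊗ (9 ⊗ -4)) ⊕ ((5 ⊗ -3) ⊕ (7 ⊕ 9))) gives 0.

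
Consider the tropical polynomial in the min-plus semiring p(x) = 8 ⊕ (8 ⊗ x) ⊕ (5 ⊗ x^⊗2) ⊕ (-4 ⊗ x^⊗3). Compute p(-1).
p(-1) = -7

A tropical monomial a ⊗ x^⊗i evaluates to a + i · x. Evaluating each term at x = -1:
  Term 0 contributes 8 + 0 · -1 = 8
  Term 1 contributes 8 + 1 · -1 = 7
  Term 2 contributes 5 + 2 · -1 = 3
  Term 3 contributes -4 + 3 · -1 = -7
p(-1) = ⊕ of these = min[8, 7, 3, -7] = -7.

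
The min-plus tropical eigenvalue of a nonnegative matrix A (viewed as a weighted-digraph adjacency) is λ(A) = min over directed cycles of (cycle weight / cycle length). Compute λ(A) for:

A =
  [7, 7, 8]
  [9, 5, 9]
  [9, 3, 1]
λ(A) = 1

Enumerate directed cycles and compute their means (weight / length). Sample:
  cycle 0 → 0: weight = 7, length = 1, mean = 7/1 ≈ 7.000
  cycle 1 → 1: weight = 5, length = 1, mean = 5/1 ≈ 5.000
  cycle 2 → 2: weight = 1, length = 1, mean = 1/1 ≈ 1.000
  cycle 0 → 1 → 0: weight = 16, length = 2, mean = 16/2 ≈ 8.000
  cycle 0 → 2 → 0: weight = 17, length = 2, mean = 17/2 ≈ 8.500
  cycle 1 → 0 → 1: weight = 16, length = 2, mean = 16/2 ≈ 8.000
Minimum mean = 1.000, attained e.g. along the cycle 2 → 2 with weight 1 and length 1. So λ(A) = 1/1 = 1.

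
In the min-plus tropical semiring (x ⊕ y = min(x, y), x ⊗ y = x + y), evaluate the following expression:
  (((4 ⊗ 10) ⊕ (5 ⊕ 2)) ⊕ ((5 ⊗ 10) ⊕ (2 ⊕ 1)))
(((4 ⊗ 10) ⊕ (5 ⊕ 2)) ⊕ ((5 ⊗ 10) ⊕ (2 ⊕ 1))) = 1

Expand innermost to outermost. Recall ⊕ takes the minimum of its arguments and ⊗ takes their sum. Working out the expression (((4 ⊗ 10) ⊕ (5 ⊕ 2)) ⊕ ((5 ⊗ 10) ⊕ (2 ⊕ 1))) gives 1.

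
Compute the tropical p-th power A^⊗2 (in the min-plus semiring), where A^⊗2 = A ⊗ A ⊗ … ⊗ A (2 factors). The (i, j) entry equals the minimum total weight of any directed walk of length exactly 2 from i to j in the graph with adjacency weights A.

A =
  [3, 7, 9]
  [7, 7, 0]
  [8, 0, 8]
A^⊗2 =
  [6, 9, 7]
  [8, 0, 7]
  [7, 7, 0]

Each entry (A^⊗2)_ij equals the minimum over all length-2 walks i = v_0 → v_1 → … → v_2 = j of Σ_t A[v_t][v_{t+1}]. For example, for (i, j) = (0, 2) we minimise over 3 possible intermediate vertex sequences; the minimum is 7, attained along the walk 0 → 1 → 2.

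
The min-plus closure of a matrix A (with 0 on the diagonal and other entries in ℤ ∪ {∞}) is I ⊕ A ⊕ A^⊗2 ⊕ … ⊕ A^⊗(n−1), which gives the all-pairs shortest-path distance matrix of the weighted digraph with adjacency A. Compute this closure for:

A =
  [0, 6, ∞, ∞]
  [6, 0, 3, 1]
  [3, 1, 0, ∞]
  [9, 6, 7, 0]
Closure =
  [0, 6, 9, 7]
  [6, 0, 3, 1]
  [3, 1, 0, 2]
  [9, 6, 7, 0]

This is the Floyd-Warshall all-pairs shortest-path computation. For each intermediate vertex k = 0, 1, …, 3, update dist[i][j] ← min(dist[i][j], dist[i][k] + dist[k][j]). The final matrix gives, for each (i, j), the minimum total weight of any directed path from i to j (possibly empty when i = j).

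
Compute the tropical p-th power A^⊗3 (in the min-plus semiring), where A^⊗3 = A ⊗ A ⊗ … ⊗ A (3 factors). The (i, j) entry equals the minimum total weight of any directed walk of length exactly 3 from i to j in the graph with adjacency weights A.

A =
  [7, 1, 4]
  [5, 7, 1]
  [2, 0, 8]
A^⊗3 =
  [4, 2, 5]
  [6, 4, 2]
  [3, 1, 4]

Each entry (A^⊗3)_ij equals the minimum over all length-3 walks i = v_0 → v_1 → … → v_3 = j of Σ_t A[v_t][v_{t+1}]. For example, for (i, j) = (0, 2) we minimise over 9 possible intermediate vertex sequences; the minimum is 5, attained along the walk 0 → 2 → 1 → 2.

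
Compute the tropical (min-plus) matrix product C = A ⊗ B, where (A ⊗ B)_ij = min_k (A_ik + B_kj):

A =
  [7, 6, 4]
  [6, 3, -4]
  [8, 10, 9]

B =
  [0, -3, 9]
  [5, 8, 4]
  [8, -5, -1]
A ⊗ B =
  [7, -1, 3]
  [4, -9, -5]
  [8, 4, 8]

Apply the min-plus product entry-by-entry:
  C[0][0] = min over k of (A[0][0] + B[0][0] = 7 + 0 = 7, A[0][1] + B[1][0] = 6 + 5 = 11, A[0][2] + B[2][0] = 4 + 8 = 12) = 7 (attained at k = 0)
  C[0][1] = min over k of (A[0][0] + B[0][1] = 7 + -3 = 4, A[0][1] + B[1][1] = 6 + 8 = 14, A[0][2] + B[2][1] = 4 + -5 = -1) = -1 (attained at k = 2)
  C[0][2] = min over k of (A[0][0] + B[0][2] = 7 + 9 = 16, A[0][1] + B[1][2] = 6 + 4 = 10, A[0][2] + B[2][2] = 4 + -1 = 3) = 3 (attained at k = 2)
  C[1][0] = min over k of (A[1][0] + B[0][0] = 6 + 0 = 6, A[1][1] + B[1][0] = 3 + 5 = 8, A[1][2] + B[2][0] = -4 + 8 = 4) = 4 (attained at k = 2)
  C[1][1] = min over k of (A[1][0] + B[0][1] = 6 + -3 = 3, A[1][1] + B[1][1] = 3 + 8 = 11, A[1][2] + B[2][1] = -4 + -5 = -9) = -9 (attained at k = 2)
  C[1][2] = min over k of (A[1][0] + B[0][2] = 6 + 9 = 15, A[1][1] + B[1][2] = 3 + 4 = 7, A[1][2] + B[2][2] = -4 + -1 = -5) = -5 (attained at k = 2)
  C[2][0] = min over k of (A[2][0] + B[0][0] = 8 + 0 = 8, A[2][1] + B[1][0] = 10 + 5 = 15, A[2][2] + B[2][0] = 9 + 8 = 17) = 8 (attained at k = 0)
  C[2][1] = min over k of (A[2][0] + B[0][1] = 8 + -3 = 5, A[2][1] + B[1][1] = 10 + 8 = 18, A[2][2] + B[2][1] = 9 + -5 = 4) = 4 (attained at k = 2)
  C[2][2] = min over k of (A[2][0] + B[0][2] = 8 + 9 = 17, A[2][1] + B[1][2] = 10 + 4 = 14, A[2][2] + B[2][2] = 9 + -1 = 8) = 8 (attained at k = 2)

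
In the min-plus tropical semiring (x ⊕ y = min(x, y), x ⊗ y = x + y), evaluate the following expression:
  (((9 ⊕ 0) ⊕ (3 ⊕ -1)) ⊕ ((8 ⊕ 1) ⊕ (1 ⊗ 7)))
(((9 ⊕ 0) ⊕ (3 ⊕ -1)) ⊕ ((8 ⊕ 1) ⊕ (1 ⊗ 7))) = -1

Expand innermost to outermost. Recall ⊕ takes the minimum of its arguments and ⊗ takes their sum. Working out the expression (((9 ⊕ 0) ⊕ (3 ⊕ -1)) ⊕ ((8 ⊕ 1) ⊕ (1 ⊗ 7))) gives -1.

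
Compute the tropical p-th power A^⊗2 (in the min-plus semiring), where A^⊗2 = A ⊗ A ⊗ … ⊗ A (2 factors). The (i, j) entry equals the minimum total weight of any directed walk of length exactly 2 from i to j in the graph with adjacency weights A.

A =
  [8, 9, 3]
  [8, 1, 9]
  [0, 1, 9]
A^⊗2 =
  [3, 4, 11]
  [9, 2, 10]
  [8, 2, 3]

Each entry (A^⊗2)_ij equals the minimum over all length-2 walks i = v_0 → v_1 → … → v_2 = j of Σ_t A[v_t][v_{t+1}]. For example, for (i, j) = (0, 2) we minimise over 3 possible intermediate vertex sequences; the minimum is 11, attained along the walk 0 → 0 → 2.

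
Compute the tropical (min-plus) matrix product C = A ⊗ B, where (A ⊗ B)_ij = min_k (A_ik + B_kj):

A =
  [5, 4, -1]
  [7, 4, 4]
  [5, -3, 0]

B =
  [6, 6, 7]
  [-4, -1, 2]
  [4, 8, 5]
A ⊗ B =
  [0, 3, 4]
  [0, 3, 6]
  [-7, -4, -1]

Apply the min-plus product entry-by-entry:
  C[0][0] = min over k of (A[0][0] + B[0][0] = 5 + 6 = 11, A[0][1] + B[1][0] = 4 + -4 = 0, A[0][2] + B[2][0] = -1 + 4 = 3) = 0 (attained at k = 1)
  C[0][1] = min over k of (A[0][0] + B[0][1] = 5 + 6 = 11, A[0][1] + B[1][1] = 4 + -1 = 3, A[0][2] + B[2][1] = -1 + 8 = 7) = 3 (attained at k = 1)
  C[0][2] = min over k of (A[0][0] + B[0][2] = 5 + 7 = 12, A[0][1] + B[1][2] = 4 + 2 = 6, A[0][2] + B[2][2] = -1 + 5 = 4) = 4 (attained at k = 2)
  C[1][0] = min over k of (A[1][0] + B[0][0] = 7 + 6 = 13, A[1][1] + B[1][0] = 4 + -4 = 0, A[1][2] + B[2][0] = 4 + 4 = 8) = 0 (attained at k = 1)
  C[1][1] = min over k of (A[1][0] + B[0][1] = 7 + 6 = 13, A[1][1] + B[1][1] = 4 + -1 = 3, A[1][2] + B[2][1] = 4 + 8 = 12) = 3 (attained at k = 1)
  C[1][2] = min over k of (A[1][0] + B[0][2] = 7 + 7 = 14, A[1][1] + B[1][2] = 4 + 2 = 6, A[1][2] + B[2][2] = 4 + 5 = 9) = 6 (attained at k = 1)
  C[2][0] = min over k of (A[2][0] + B[0][0] = 5 + 6 = 11, A[2][1] + B[1][0] = -3 + -4 = -7, A[2][2] + B[2][0] = 0 + 4 = 4) = -7 (attained at k = 1)
  C[2][1] = min over k of (A[2][0] + B[0][1] = 5 + 6 = 11, A[2][1] + B[1][1] = -3 + -1 = -4, A[2][2] + B[2][1] = 0 + 8 = 8) = -4 (attained at k = 1)
  C[2][2] = min over k of (A[2][0] + B[0][2] = 5 + 7 = 12, A[2][1] + B[1][2] = -3 + 2 = -1, A[2][2] + B[2][2] = 0 + 5 = 5) = -1 (attained at k = 1)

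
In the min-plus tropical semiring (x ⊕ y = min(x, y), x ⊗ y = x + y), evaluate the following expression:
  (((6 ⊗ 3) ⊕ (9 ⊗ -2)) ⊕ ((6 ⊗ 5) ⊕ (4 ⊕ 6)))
(((6 ⊗ 3) ⊕ (9 ⊗ -2)) ⊕ ((6 ⊗ 5) ⊕ (4 ⊕ 6))) = 4

Expand innermost to outermost. Recall ⊕ takes the minimum of its arguments and ⊗ takes their sum. Working out the expression (((6 ⊗ 3) ⊕ (9 ⊗ -2)) ⊕ ((6 ⊗ 5) ⊕ (4 ⊕ 6))) gives 4.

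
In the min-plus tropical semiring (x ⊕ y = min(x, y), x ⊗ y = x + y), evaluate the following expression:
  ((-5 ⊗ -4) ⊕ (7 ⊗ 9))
((-5 ⊗ -4) ⊕ (7 ⊗ 9)) = -9

Expand innermost to outermost. Recall ⊕ takes the minimum of its arguments and ⊗ takes their sum. Working out the expression ((-5 ⊗ -4) ⊕ (7 ⊗ 9)) gives -9.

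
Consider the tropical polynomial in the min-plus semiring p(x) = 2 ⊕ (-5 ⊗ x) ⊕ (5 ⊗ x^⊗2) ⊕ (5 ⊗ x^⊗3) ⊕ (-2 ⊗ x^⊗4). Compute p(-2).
p(-2) = -10

A tropical monomial a ⊗ x^⊗i evaluates to a + i · x. Evaluating each term at x = -2:
  Term 0 contributes 2 + 0 · -2 = 2
  Term 1 contributes -5 + 1 · -2 = -7
  Term 2 contributes 5 + 2 · -2 = 1
  Term 3 contributes 5 + 3 · -2 = -1
  Term 4 contributes -2 + 4 · -2 = -10
p(-2) = ⊕ of these = min[2, -7, 1, -1, -10] = -10.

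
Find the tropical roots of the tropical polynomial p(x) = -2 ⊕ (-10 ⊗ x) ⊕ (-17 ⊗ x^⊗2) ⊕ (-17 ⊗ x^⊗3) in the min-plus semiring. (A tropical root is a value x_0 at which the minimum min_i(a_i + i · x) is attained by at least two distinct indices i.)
Roots: {0, 7, 8}

Each tropical root is a break point of the lower envelope of the lines y = a_i + i · x (there are 4 lines, with slopes 0, 1, ..., 3). Only the lines that attain the minimum somewhere contribute to roots; other lines are dominated. Here the surviving (envelope) indices are i = 3, i = 2, i = 1, i = 0.
Intersections between consecutive envelope lines give the roots: for adjacent envelope indices i < j the intersection is x = (a_i − a_j) / (j − i). Reading off the sorted break points: {0, 7, 8}.
Verification: at each break x_0, at least two indices attain the minimum of min_i(a_i + i · x_0).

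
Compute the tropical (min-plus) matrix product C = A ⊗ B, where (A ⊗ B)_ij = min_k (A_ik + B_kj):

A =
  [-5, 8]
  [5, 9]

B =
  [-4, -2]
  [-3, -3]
A ⊗ B =
  [-9, -7]
  [1, 3]

Apply the min-plus product entry-by-entry:
  C[0][0] = min over k of (A[0][0] + B[0][0] = -5 + -4 = -9, A[0][1] + B[1][0] = 8 + -3 = 5) = -9 (attained at k = 0)
  C[0][1] = min over k of (A[0][0] + B[0][1] = -5 + -2 = -7, A[0][1] + B[1][1] = 8 + -3 = 5) = -7 (attained at k = 0)
  C[1][0] = min over k of (A[1][0] + B[0][0] = 5 + -4 = 1, A[1][1] + B[1][0] = 9 + -3 = 6) = 1 (attained at k = 0)
  C[1][1] = min over k of (A[1][0] + B[0][1] = 5 + -2 = 3, A[1][1] + B[1][1] = 9 + -3 = 6) = 3 (attained at k = 0)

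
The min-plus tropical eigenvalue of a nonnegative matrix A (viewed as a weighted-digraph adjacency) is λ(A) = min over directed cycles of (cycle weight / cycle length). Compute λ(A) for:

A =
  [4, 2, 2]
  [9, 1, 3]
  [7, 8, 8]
λ(A) = 1

Enumerate directed cycles and compute their means (weight / length). Sample:
  cycle 0 → 0: weight = 4, length = 1, mean = 4/1 ≈ 4.000
  cycle 1 → 1: weight = 1, length = 1, mean = 1/1 ≈ 1.000
  cycle 2 → 2: weight = 8, length = 1, mean = 8/1 ≈ 8.000
  cycle 0 → 1 → 0: weight = 11, length = 2, mean = 11/2 ≈ 5.500
  cycle 0 → 2 → 0: weight = 9, length = 2, mean = 9/2 ≈ 4.500
  cycle 1 → 0 → 1: weight = 11, length = 2, mean = 11/2 ≈ 5.500
Minimum mean = 1.000, attained e.g. along the cycle 1 → 1 with weight 1 and length 1. So λ(A) = 1/1 = 1.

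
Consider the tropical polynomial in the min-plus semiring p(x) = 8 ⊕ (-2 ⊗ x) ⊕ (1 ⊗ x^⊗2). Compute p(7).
p(7) = 5

A tropical monomial a ⊗ x^⊗i evaluates to a + i · x. Evaluating each term at x = 7:
  Term 0 contributes 8 + 0 · 7 = 8
  Term 1 contributes -2 + 1 · 7 = 5
  Term 2 contributes 1 + 2 · 7 = 15
p(7) = ⊕ of these = min[8, 5, 15] = 5.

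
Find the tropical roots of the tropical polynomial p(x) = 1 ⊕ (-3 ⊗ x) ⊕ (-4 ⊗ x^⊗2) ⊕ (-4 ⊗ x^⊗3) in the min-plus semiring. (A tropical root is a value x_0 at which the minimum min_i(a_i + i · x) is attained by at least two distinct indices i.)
Roots: {0, 1, 4}

Each tropical root is a break point of the lower envelope of the lines y = a_i + i · x (there are 4 lines, with slopes 0, 1, ..., 3). Only the lines that attain the minimum somewhere contribute to roots; other lines are dominated. Here the surviving (envelope) indices are i = 3, i = 2, i = 1, i = 0.
Intersections between consecutive envelope lines give the roots: for adjacent envelope indices i < j the intersection is x = (a_i − a_j) / (j − i). Reading off the sorted break points: {0, 1, 4}.
Verification: at each break x_0, at least two indices attain the minimum of min_i(a_i + i · x_0).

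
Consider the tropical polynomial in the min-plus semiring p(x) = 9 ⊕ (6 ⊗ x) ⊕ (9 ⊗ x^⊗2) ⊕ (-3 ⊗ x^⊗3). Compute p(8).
p(8) = 9

A tropical monomial a ⊗ x^⊗i evaluates to a + i · x. Evaluating each term at x = 8:
  Term 0 contributes 9 + 0 · 8 = 9
  Term 1 contributes 6 + 1 · 8 = 14
  Term 2 contributes 9 + 2 · 8 = 25
  Term 3 contributes -3 + 3 · 8 = 21
p(8) = ⊕ of these = min[9, 14, 25, 21] = 9.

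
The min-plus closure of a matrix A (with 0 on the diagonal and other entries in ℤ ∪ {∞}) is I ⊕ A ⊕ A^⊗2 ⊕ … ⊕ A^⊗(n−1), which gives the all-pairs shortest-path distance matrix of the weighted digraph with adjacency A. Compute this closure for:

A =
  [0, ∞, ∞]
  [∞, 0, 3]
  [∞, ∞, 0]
Closure =
  [0, ∞, ∞]
  [∞, 0, 3]
  [∞, ∞, 0]

This is the Floyd-Warshall all-pairs shortest-path computation. For each intermediate vertex k = 0, 1, …, 2, update dist[i][j] ← min(dist[i][j], dist[i][k] + dist[k][j]). The final matrix gives, for each (i, j), the minimum total weight of any directed path from i to j (possibly empty when i = j).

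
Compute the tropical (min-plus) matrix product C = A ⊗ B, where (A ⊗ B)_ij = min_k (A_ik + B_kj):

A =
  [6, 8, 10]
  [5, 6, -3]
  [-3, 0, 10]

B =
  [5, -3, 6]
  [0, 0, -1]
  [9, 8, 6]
A ⊗ B =
  [8, 3, 7]
  [6, 2, 3]
  [0, -6, -1]

Apply the min-plus product entry-by-entry:
  C[0][0] = min over k of (A[0][0] + B[0][0] = 6 + 5 = 11, A[0][1] + B[1][0] = 8 + 0 = 8, A[0][2] + B[2][0] = 10 + 9 = 19) = 8 (attained at k = 1)
  C[0][1] = min over k of (A[0][0] + B[0][1] = 6 + -3 = 3, A[0][1] + B[1][1] = 8 + 0 = 8, A[0][2] + B[2][1] = 10 + 8 = 18) = 3 (attained at k = 0)
  C[0][2] = min over k of (A[0][0] + B[0][2] = 6 + 6 = 12, A[0][1] + B[1][2] = 8 + -1 = 7, A[0][2] + B[2][2] = 10 + 6 = 16) = 7 (attained at k = 1)
  C[1][0] = min over k of (A[1][0] + B[0][0] = 5 + 5 = 10, A[1][1] + B[1][0] = 6 + 0 = 6, A[1][2] + B[2][0] = -3 + 9 = 6) = 6 (attained at k = 1)
  C[1][1] = min over k of (A[1][0] + B[0][1] = 5 + -3 = 2, A[1][1] + B[1][1] = 6 + 0 = 6, A[1][2] + B[2][1] = -3 + 8 = 5) = 2 (attained at k = 0)
  C[1][2] = min over k of (A[1][0] + B[0][2] = 5 + 6 = 11, A[1][1] + B[1][2] = 6 + -1 = 5, A[1][2] + B[2][2] = -3 + 6 = 3) = 3 (attained at k = 2)
  C[2][0] = min over k of (A[2][0] + B[0][0] = -3 + 5 = 2, A[2][1] + B[1][0] = 0 + 0 = 0, A[2][2] + B[2][0] = 10 + 9 = 19) = 0 (attained at k = 1)
  C[2][1] = min over k of (A[2][0] + B[0][1] = -3 + -3 = -6, A[2][1] + B[1][1] = 0 + 0 = 0, A[2][2] + B[2][1] = 10 + 8 = 18) = -6 (attained at k = 0)
  C[2][2] = min over k of (A[2][0] + B[0][2] = -3 + 6 = 3, A[2][1] + B[1][2] = 0 + -1 = -1, A[2][2] + B[2][2] = 10 + 6 = 16) = -1 (attained at k = 1)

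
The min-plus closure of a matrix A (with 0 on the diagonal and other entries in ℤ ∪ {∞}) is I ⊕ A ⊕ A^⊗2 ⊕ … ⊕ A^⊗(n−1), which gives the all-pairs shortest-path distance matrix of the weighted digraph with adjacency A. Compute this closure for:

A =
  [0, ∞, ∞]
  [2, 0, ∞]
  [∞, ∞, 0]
Closure =
  [0, ∞, ∞]
  [2, 0, ∞]
  [∞, ∞, 0]

This is the Floyd-Warshall all-pairs shortest-path computation. For each intermediate vertex k = 0, 1, …, 2, update dist[i][j] ← min(dist[i][j], dist[i][k] + dist[k][j]). The final matrix gives, for each (i, j), the minimum total weight of any directed path from i to j (possibly empty when i = j).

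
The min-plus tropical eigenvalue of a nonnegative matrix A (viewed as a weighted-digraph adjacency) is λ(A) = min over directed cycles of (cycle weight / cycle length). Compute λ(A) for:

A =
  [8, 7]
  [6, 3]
λ(A) = 3

Enumerate directed cycles and compute their means (weight / length). Sample:
  cycle 0 → 0: weight = 8, length = 1, mean = 8/1 ≈ 8.000
  cycle 1 → 1: weight = 3, length = 1, mean = 3/1 ≈ 3.000
  cycle 0 → 1 → 0: weight = 13, length = 2, mean = 13/2 ≈ 6.500
  cycle 1 → 0 → 1: weight = 13, length = 2, mean = 13/2 ≈ 6.500
Minimum mean = 3.000, attained e.g. along the cycle 1 → 1 with weight 3 and length 1. So λ(A) = 3/1 = 3.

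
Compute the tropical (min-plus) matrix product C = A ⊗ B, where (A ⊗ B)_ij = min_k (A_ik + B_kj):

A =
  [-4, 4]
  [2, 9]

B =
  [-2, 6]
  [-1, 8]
A ⊗ B =
  [-6, 2]
  [0, 8]

Apply the min-plus product entry-by-entry:
  C[0][0] = min over k of (A[0][0] + B[0][0] = -4 + -2 = -6, A[0][1] + B[1][0] = 4 + -1 = 3) = -6 (attained at k = 0)
  C[0][1] = min over k of (A[0][0] + B[0][1] = -4 + 6 = 2, A[0][1] + B[1][1] = 4 + 8 = 12) = 2 (attained at k = 0)
  C[1][0] = min over k of (A[1][0] + B[0][0] = 2 + -2 = 0, A[1][1] + B[1][0] = 9 + -1 = 8) = 0 (attained at k = 0)
  C[1][1] = min over k of (A[1][0] + B[0][1] = 2 + 6 = 8, A[1][1] + B[1][1] = 9 + 8 = 17) = 8 (attained at k = 0)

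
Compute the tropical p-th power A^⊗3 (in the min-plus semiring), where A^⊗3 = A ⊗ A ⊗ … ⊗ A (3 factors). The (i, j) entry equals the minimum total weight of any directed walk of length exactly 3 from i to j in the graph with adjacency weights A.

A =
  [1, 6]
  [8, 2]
A^⊗3 =
  [3, 8]
  [10, 6]

Each entry (A^⊗3)_ij equals the minimum over all length-3 walks i = v_0 → v_1 → … → v_3 = j of Σ_t A[v_t][v_{t+1}]. For example, for (i, j) = (0, 1) we minimise over 4 possible intermediate vertex sequences; the minimum is 8, attained along the walk 0 → 0 → 0 → 1.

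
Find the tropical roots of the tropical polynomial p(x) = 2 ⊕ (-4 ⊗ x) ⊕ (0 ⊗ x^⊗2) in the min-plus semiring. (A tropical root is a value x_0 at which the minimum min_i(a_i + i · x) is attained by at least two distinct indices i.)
Roots: {-4, 6}

Each tropical root is a break point of the lower envelope of the lines y = a_i + i · x (there are 3 lines, with slopes 0, 1, ..., 2). Only the lines that attain the minimum somewhere contribute to roots; other lines are dominated. Here the surviving (envelope) indices are i = 2, i = 1, i = 0.
Intersections between consecutive envelope lines give the roots: for adjacent envelope indices i < j the intersection is x = (a_i − a_j) / (j − i). Reading off the sorted break points: {-4, 6}.
Verification: at each break x_0, at least two indices attain the minimum of min_i(a_i + i · x_0).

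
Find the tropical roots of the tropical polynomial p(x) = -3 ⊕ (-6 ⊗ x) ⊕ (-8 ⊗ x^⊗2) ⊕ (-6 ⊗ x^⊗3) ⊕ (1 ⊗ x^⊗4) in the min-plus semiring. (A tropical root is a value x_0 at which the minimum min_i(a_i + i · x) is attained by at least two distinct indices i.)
Roots: {-7, -2, 2, 3}

Each tropical root is a break point of the lower envelope of the lines y = a_i + i · x (there are 5 lines, with slopes 0, 1, ..., 4). Only the lines that attain the minimum somewhere contribute to roots; other lines are dominated. Here the surviving (envelope) indices are i = 4, i = 3, i = 2, i = 1, i = 0.
Intersections between consecutive envelope lines give the roots: for adjacent envelope indices i < j the intersection is x = (a_i − a_j) / (j − i). Reading off the sorted break points: {-7, -2, 2, 3}.
Verification: at each break x_0, at least two indices attain the minimum of min_i(a_i + i · x_0).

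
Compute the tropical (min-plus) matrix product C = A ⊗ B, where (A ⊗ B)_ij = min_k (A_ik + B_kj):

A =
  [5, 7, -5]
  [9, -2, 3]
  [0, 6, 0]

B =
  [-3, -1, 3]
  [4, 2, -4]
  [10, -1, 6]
A ⊗ B =
  [2, -6, 1]
  [2, 0, -6]
  [-3, -1, 2]

Apply the min-plus product entry-by-entry:
  C[0][0] = min over k of (A[0][0] + B[0][0] = 5 + -3 = 2, A[0][1] + B[1][0] = 7 + 4 = 11, A[0][2] + B[2][0] = -5 + 10 = 5) = 2 (attained at k = 0)
  C[0][1] = min over k of (A[0][0] + B[0][1] = 5 + -1 = 4, A[0][1] + B[1][1] = 7 + 2 = 9, A[0][2] + B[2][1] = -5 + -1 = -6) = -6 (attained at k = 2)
  C[0][2] = min over k of (A[0][0] + B[0][2] = 5 + 3 = 8, A[0][1] + B[1][2] = 7 + -4 = 3, A[0][2] + B[2][2] = -5 + 6 = 1) = 1 (attained at k = 2)
  C[1][0] = min over k of (A[1][0] + B[0][0] = 9 + -3 = 6, A[1][1] + B[1][0] = -2 + 4 = 2, A[1][2] + B[2][0] = 3 + 10 = 13) = 2 (attained at k = 1)
  C[1][1] = min over k of (A[1][0] + B[0][1] = 9 + -1 = 8, A[1][1] + B[1][1] = -2 + 2 = 0, A[1][2] + B[2][1] = 3 + -1 = 2) = 0 (attained at k = 1)
  C[1][2] = min over k of (A[1][0] + B[0][2] = 9 + 3 = 12, A[1][1] + B[1][2] = -2 + -4 = -6, A[1][2] + B[2][2] = 3 + 6 = 9) = -6 (attained at k = 1)
  C[2][0] = min over k of (A[2][0] + B[0][0] = 0 + -3 = -3, A[2][1] + B[1][0] = 6 + 4 = 10, A[2][2] + B[2][0] = 0 + 10 = 10) = -3 (attained at k = 0)
  C[2][1] = min over k of (A[2][0] + B[0][1] = 0 + -1 = -1, A[2][1] + B[1][1] = 6 + 2 = 8, A[2][2] + B[2][1] = 0 + -1 = -1) = -1 (attained at k = 0)
  C[2][2] = min over k of (A[2][0] + B[0][2] = 0 + 3 = 3, A[2][1] + B[1][2] = 6 + -4 = 2, A[2][2] + B[2][2] = 0 + 6 = 6) = 2 (attained at k = 1)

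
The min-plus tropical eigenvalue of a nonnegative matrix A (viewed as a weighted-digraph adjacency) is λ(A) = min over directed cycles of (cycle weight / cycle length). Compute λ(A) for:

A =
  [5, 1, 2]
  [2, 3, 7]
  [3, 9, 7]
λ(A) = 3/2

Enumerate directed cycles and compute their means (weight / length). Sample:
  cycle 0 → 0: weight = 5, length = 1, mean = 5/1 ≈ 5.000
  cycle 1 → 1: weight = 3, length = 1, mean = 3/1 ≈ 3.000
  cycle 2 → 2: weight = 7, length = 1, mean = 7/1 ≈ 7.000
  cycle 0 → 1 → 0: weight = 3, length = 2, mean = 3/2 ≈ 1.500
  cycle 0 → 2 → 0: weight = 5, length = 2, mean = 5/2 ≈ 2.500
  cycle 1 → 0 → 1: weight = 3, length = 2, mean = 3/2 ≈ 1.500
Minimum mean = 1.500, attained e.g. along the cycle 0 → 1 → 0 with weight 3 and length 2. So λ(A) = 3/2 = 3/2.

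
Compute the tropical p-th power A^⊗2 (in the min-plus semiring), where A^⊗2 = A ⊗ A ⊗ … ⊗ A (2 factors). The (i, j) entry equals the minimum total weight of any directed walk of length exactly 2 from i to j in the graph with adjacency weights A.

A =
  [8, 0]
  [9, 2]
A^⊗2 =
  [9, 2]
  [11, 4]

Each entry (A^⊗2)_ij equals the minimum over all length-2 walks i = v_0 → v_1 → … → v_2 = j of Σ_t A[v_t][v_{t+1}]. For example, for (i, j) = (0, 1) we minimise over 2 possible intermediate vertex sequences; the minimum is 2, attained along the walk 0 → 1 → 1.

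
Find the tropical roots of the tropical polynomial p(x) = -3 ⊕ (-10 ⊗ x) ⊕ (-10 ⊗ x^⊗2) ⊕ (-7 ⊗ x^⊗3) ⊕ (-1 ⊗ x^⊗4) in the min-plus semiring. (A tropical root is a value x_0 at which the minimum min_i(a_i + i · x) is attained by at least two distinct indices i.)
Roots: {-6, -3, 0, 7}

Each tropical root is a break point of the lower envelope of the lines y = a_i + i · x (there are 5 lines, with slopes 0, 1, ..., 4). Only the lines that attain the minimum somewhere contribute to roots; other lines are dominated. Here the surviving (envelope) indices are i = 4, i = 3, i = 2, i = 1, i = 0.
Intersections between consecutive envelope lines give the roots: for adjacent envelope indices i < j the intersection is x = (a_i − a_j) / (j − i). Reading off the sorted break points: {-6, -3, 0, 7}.
Verification: at each break x_0, at least two indices attain the minimum of min_i(a_i + i · x_0).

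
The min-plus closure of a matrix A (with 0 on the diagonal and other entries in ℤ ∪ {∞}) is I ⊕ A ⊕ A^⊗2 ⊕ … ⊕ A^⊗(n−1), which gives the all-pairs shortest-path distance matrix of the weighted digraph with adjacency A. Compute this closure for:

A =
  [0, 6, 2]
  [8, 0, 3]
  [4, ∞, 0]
Closure =
  [0, 6, 2]
  [7, 0, 3]
  [4, 10, 0]

This is the Floyd-Warshall all-pairs shortest-path computation. For each intermediate vertex k = 0, 1, …, 2, update dist[i][j] ← min(dist[i][j], dist[i][k] + dist[k][j]). The final matrix gives, for each (i, j), the minimum total weight of any directed path from i to j (possibly empty when i = j).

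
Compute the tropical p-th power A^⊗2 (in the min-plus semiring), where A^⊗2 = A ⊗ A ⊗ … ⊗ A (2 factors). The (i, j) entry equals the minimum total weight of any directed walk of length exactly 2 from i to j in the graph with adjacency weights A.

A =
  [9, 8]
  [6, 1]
A^⊗2 =
  [14, 9]
  [7, 2]

Each entry (A^⊗2)_ij equals the minimum over all length-2 walks i = v_0 → v_1 → … → v_2 = j of Σ_t A[v_t][v_{t+1}]. For example, for (i, j) = (0, 1) we minimise over 2 possible intermediate vertex sequences; the minimum is 9, attained along the walk 0 → 1 → 1.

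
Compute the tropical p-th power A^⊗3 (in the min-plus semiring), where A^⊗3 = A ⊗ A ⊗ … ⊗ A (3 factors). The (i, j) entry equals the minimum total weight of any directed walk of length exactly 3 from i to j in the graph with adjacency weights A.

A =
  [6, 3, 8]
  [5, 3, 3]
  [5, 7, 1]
A^⊗3 =
  [11, 9, 7]
  [9, 9, 5]
  [7, 9, 3]

Each entry (A^⊗3)_ij equals the minimum over all length-3 walks i = v_0 → v_1 → … → v_3 = j of Σ_t A[v_t][v_{t+1}]. For example, for (i, j) = (0, 2) we minimise over 9 possible intermediate vertex sequences; the minimum is 7, attained along the walk 0 → 1 → 2 → 2.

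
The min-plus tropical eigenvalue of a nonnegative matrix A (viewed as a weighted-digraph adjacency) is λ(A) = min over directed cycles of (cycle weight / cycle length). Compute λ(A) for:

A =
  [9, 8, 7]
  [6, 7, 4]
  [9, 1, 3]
λ(A) = 5/2

Enumerate directed cycles and compute their means (weight / length). Sample:
  cycle 0 → 0: weight = 9, length = 1, mean = 9/1 ≈ 9.000
  cycle 1 → 1: weight = 7, length = 1, mean = 7/1 ≈ 7.000
  cycle 2 → 2: weight = 3, length = 1, mean = 3/1 ≈ 3.000
  cycle 0 → 1 → 0: weight = 14, length = 2, mean = 14/2 ≈ 7.000
  cycle 0 → 2 → 0: weight = 16, length = 2, mean = 16/2 ≈ 8.000
  cycle 1 → 0 → 1: weight = 14, length = 2, mean = 14/2 ≈ 7.000
Minimum mean = 2.500, attained e.g. along the cycle 1 → 2 → 1 with weight 5 and length 2. So λ(A) = 5/2 = 5/2.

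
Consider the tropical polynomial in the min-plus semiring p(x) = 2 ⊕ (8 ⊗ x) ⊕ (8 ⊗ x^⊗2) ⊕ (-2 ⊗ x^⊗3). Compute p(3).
p(3) = 2

A tropical monomial a ⊗ x^⊗i evaluates to a + i · x. Evaluating each term at x = 3:
  Term 0 contributes 2 + 0 · 3 = 2
  Term 1 contributes 8 + 1 · 3 = 11
  Term 2 contributes 8 + 2 · 3 = 14
  Term 3 contributes -2 + 3 · 3 = 7
p(3) = ⊕ of these = min[2, 11, 14, 7] = 2.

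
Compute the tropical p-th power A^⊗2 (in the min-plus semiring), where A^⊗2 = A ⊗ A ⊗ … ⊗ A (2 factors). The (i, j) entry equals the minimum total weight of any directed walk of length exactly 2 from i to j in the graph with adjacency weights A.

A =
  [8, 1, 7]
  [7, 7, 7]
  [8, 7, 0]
A^⊗2 =
  [8, 8, 7]
  [14, 8, 7]
  [8, 7, 0]

Each entry (A^⊗2)_ij equals the minimum over all length-2 walks i = v_0 → v_1 → … → v_2 = j of Σ_t A[v_t][v_{t+1}]. For example, for (i, j) = (0, 2) we minimise over 3 possible intermediate vertex sequences; the minimum is 7, attained along the walk 0 → 2 → 2.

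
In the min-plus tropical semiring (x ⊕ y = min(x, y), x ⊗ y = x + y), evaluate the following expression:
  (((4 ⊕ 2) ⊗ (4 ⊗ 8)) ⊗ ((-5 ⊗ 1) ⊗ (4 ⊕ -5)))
(((4 ⊕ 2) ⊗ (4 ⊗ 8)) ⊗ ((-5 ⊗ 1) ⊗ (4 ⊕ -5))) = 5

Expand innermost to outermost. Recall ⊕ takes the minimum of its arguments and ⊗ takes their sum. Working out the expression (((4 ⊕ 2) ⊗ (4 ⊗ 8)) ⊗ ((-5 ⊗ 1) ⊗ (4 ⊕ -5))) gives 5.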